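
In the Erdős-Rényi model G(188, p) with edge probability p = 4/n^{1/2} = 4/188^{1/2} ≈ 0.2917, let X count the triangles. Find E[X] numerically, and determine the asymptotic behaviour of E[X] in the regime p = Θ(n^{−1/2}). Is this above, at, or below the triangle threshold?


Number of potential triangles: C(188, 3) = 1089836.
Each occurs with probability p³ ≈ (0.2917)³ ≈ 2.482808e-02.
By linearity: E[X] = C(188, 3)·p³ ≈ 1089836 · 2.482808e-02 ≈ 27058.5394.
Since α = 1/2 < 1, p = c/n^{1/2} ≫ 1/n is above the triangle threshold p ~ 1/n. Asymptotically E[X] ~ (c³/6)·n^{3(1−α)} = (4³/6)·n^{1.5} → ∞; triangles are abundant w.h.p.

E[X] ≈ 27058.5394; in regime p = Θ(1/n^{1/2}) E[X] diverges (above the triangle threshold p ~ 1/n).


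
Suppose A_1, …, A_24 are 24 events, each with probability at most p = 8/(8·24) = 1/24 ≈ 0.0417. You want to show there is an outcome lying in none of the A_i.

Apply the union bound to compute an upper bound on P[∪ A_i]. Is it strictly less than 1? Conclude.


Union bound: P[∪_{i=1}^{24} A_i] ≤ Σ_i P[A_i] ≤ 24·p = 24·(1/24) = 1.
Numerically: 1 ≈ 1.0000.
Is 1 < 1? NO.
Since the bound 1 is ≥ 1, the union bound is uninformative here; it does NOT by itself certify existence.

24·p = 1 ≈ 1.0000; existence NOT certified by the union bound.


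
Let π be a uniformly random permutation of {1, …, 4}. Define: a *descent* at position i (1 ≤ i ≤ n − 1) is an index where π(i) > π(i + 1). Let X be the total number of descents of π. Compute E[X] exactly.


Write X = Σ X_I over i = 1, …, 3, with X_I the indicator of one descent.
There are 3 indicators.
For each fixed i, the pair (π(i), π(i+1)) is a uniformly random ordered pair of distinct values from {1, …, 4}; by symmetry P[π(i) > π(i+1)] = 1/2.
By linearity: E[X] = 3 · (1/2) = (4 − 1) · (1/2) = 3/2 ≈ 1.500.

E[X] = 3/2 = 1.500.


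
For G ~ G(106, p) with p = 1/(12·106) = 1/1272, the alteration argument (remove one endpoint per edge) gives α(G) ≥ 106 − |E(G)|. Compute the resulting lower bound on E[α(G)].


E[|E(G)|] = C(106, 2)·p = 5565 · (1/1272) = 35/8.
E[α(G)] ≥ n − E[|E(G)|] = 106 − 35/8 = 813/8.
Numerically: ≈ 101.625000.
(This is only a lower bound; the true E[α(G)] may be larger.)

E[α(G)] ≥ 813/8 ≈ 101.625000.


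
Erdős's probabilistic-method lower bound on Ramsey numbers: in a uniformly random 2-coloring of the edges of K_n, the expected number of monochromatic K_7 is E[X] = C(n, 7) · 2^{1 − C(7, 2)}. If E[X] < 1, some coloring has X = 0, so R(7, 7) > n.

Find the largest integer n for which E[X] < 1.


We need C(n, 7) · 2^{1 − 21} < 1, i.e. C(n, 7) < 2^{21 − 1} = 1048576.
Check values of n near the boundary:
  n = 26: C(26, 7) = 657800; 657800 < 1048576? YES
  n = 27: C(27, 7) = 888030; 888030 < 1048576? YES
  n = 28: C(28, 7) = 1184040; 1184040 < 1048576? NO
The largest n with C(n, 7) < 1048576 is n = 27 (where E[X] = 444015/524288 ≈ 0.847). Hence R(7, 7) > 27, i.e. R(7, 7) ≥ 28.

Largest n = 27; hence R(7, 7) > 27.


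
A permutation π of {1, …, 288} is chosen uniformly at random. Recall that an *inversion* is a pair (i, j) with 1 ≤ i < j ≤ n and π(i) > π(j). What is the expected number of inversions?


Write X = Σ X_I over the C(288, 2) = 41328 pairs i < j, with X_I the indicator of one inversion.
There are 41328 indicators.
For each fixed pair i < j, the values π(i) and π(j) are two distinct elements of {1, …, 288} in uniformly random order; by symmetry P[π(i) > π(j)] = 1/2.
By linearity: E[X] = 41328 · (1/2) = C(288, 2) · (1/2) = 41328/2 = 20664 ≈ 20664.0000.

E[X] = 20664 = 20664.0000.


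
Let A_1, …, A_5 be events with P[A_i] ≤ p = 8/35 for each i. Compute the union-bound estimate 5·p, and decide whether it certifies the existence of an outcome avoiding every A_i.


Union bound: P[∪_{i=1}^{5} A_i] ≤ Σ_i P[A_i] ≤ 5·p = 5·(8/35) = 8/7.
Numerically: 8/7 ≈ 1.143.
Is 8/7 < 1? NO.
Since the bound 8/7 is ≥ 1, the union bound is uninformative here; it does NOT by itself certify existence.

5·p = 8/7 ≈ 1.143; existence NOT certified by the union bound.


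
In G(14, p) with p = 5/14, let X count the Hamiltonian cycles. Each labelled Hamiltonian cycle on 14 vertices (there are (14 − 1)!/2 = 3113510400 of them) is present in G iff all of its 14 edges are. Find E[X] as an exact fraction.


K_14 has (14 − 1)!/2 = 3113510400 labelled Hamiltonian cycles.
For each such Hamiltonian cycle H, let X_H = 1 if all 14 edges of H are present in G. Then P[X_H = 1] = p^{14} = (5/14)^{14} = 6103515625/11112006825558016.
By linearity of expectation: E[X] = Σ_H E[X_H] = 3113510400 · p^{14} = 3113510400 · 6103515625/11112006825558016 = 5302276611328125/3100448333024.
Numerically: E[X] ≈ 1710.16.

E[X] = 3113510400 · (5/14)^{14} = 5302276611328125/3100448333024 ≈ 1710.16.


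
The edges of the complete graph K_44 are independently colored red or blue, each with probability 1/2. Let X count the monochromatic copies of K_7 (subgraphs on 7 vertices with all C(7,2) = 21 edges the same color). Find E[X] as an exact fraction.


Let X = Σ_S X_S over the C(44, 7) = 38320568 subsets S of size 7, where X_S = 1 if the K_7 on S is monochromatic.
For a fixed S, the K_7 on S has C(7, 2) = 21 edges. P[all 21 edges red] = (1/2)^21, and likewise for blue, so P[monochromatic] = 2·(1/2)^21 = 2^{1 − 21} = 1/1048576.
By linearity of expectation: E[X] = C(44, 7) · 2^{1 − 21} = 38320568 · 1/1048576 = 4790071/131072.
Numerically: E[X] ≈ 36.5453.

E[X] = C(44,7)·2^(1−C(7,2)) = 4790071/131072 ≈ 36.5453.


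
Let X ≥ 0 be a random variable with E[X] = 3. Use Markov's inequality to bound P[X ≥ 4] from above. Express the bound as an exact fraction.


μ = E[X] = 3, a = 4.
Markov: P[X ≥ 4] ≤ μ/a = (3)/4 = 3/4.
Numerically: ≈ 0.750000.
(Since a = 4 > μ = 3.000000, the bound 3/4 is < 1 and informative.)

P[X ≥ 4] ≤ 3/4 ≈ 0.750000.


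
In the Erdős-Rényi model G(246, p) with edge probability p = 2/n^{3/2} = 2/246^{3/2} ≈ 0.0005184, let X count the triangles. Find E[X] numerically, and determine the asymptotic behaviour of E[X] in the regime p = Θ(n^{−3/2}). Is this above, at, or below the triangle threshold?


Number of potential triangles: C(246, 3) = 2450980.
Each occurs with probability p³ ≈ (0.0005184)³ ≈ 1.392778e-10.
By linearity: E[X] = C(246, 3)·p³ ≈ 2450980 · 1.392778e-10 ≈ 0.0003.
Since α = 3/2 > 1, p = c/n^{3/2} = o(1/n) is below the triangle threshold p ~ 1/n. Asymptotically E[X] ~ (c³/6)·n^{3(1−α)} = (2³/6)·n^{-1.5} → 0, so by Markov's inequality G has no triangles w.h.p.

E[X] ≈ 0.0003; in regime p = Θ(1/n^{3/2}) E[X] tends to 0 (below the triangle threshold p ~ 1/n).


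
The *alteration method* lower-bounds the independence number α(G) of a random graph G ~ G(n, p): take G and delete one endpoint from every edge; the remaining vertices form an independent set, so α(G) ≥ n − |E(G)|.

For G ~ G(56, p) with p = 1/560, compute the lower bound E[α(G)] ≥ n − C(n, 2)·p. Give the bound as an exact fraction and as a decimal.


E[|E(G)|] = C(56, 2)·p = 1540 · (1/560) = 11/4.
E[α(G)] ≥ n − E[|E(G)|] = 56 − 11/4 = 213/4.
Numerically: ≈ 53.25000.
(This is only a lower bound; the true E[α(G)] may be larger.)

E[α(G)] ≥ 213/4 ≈ 53.25000.


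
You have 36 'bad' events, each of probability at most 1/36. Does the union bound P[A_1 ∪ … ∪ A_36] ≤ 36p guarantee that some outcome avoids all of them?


Union bound: P[∪_{i=1}^{36} A_i] ≤ Σ_i P[A_i] ≤ 36·p = 36·(1/36) = 1.
Numerically: 1 ≈ 1.00000.
Is 1 < 1? NO.
Since the bound 1 is ≥ 1, the union bound is uninformative here; it does NOT by itself certify existence.

36·p = 1 ≈ 1.00000; existence NOT certified by the union bound.


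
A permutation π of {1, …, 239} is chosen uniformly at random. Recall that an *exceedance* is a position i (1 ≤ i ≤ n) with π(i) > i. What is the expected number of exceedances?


Write X = Σ_{i=1}^{239} X_i, where X_i = 1_{π(i) > i}.
For each fixed i, π(i) is uniform over {1, …, 239} (marginal of a uniform permutation), so P[π(i) > i] = (n − i)/n. Summing: Σ_{i=1}^{239} (n − i)/n = (0 + 1 + … + 238)/239 = 239(239 − 1)/(2·239) = (239 − 1)/2.
Hence E[X] = Σ_{i=1}^{239} (239 − i)/239 = 119 ≈ 119.0000.

E[X] = 119 = 119.0000.


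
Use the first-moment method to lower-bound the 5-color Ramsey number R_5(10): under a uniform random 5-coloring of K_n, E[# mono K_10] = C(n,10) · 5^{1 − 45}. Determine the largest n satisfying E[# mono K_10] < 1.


We need C(n, 10) · 5^{1 − 45} < 1, i.e. C(n, 10) < 5^{45 − 1} = 5684341886080801486968994140625.
Check values of n near the boundary:
  n = 5391: C(5391, 10) = 5666344714787188828795213697883; 5666344714787188828795213697883 < 5684341886080801486968994140625? YES
  n = 5392: C(5392, 10) = 5676873040158402483252283957448; 5676873040158402483252283957448 < 5684341886080801486968994140625? YES
  n = 5393: C(5393, 10) = 5687418968154238267170642278008; 5687418968154238267170642278008 < 5684341886080801486968994140625? NO
  n = 5394: C(5394, 10) = 5697982524930156243149785372878; 5697982524930156243149785372878 < 5684341886080801486968994140625? NO
  n = 5395: C(5395, 10) = 5708563736675616143322765475706; 5708563736675616143322765475706 < 5684341886080801486968994140625? NO
The largest n with C(n, 10) < 5684341886080801486968994140625 is n = 5392 (where E[X] = 5676873040158402483252283957448/5684341886080801486968994140625 ≈ 0.9986861). Hence R_5(10) > 5392, i.e. R_5(10) ≥ 5393.

Largest n = 5392; hence R_5(10) > 5392.


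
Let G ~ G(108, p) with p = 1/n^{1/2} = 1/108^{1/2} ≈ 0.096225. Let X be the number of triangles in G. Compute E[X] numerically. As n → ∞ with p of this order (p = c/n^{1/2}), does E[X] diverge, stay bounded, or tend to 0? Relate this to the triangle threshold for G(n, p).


Number of potential triangles: C(108, 3) = 204156.
Each occurs with probability p³ ≈ (0.096225)³ ≈ 8.90972638e-04.
By linearity: E[X] = C(108, 3)·p³ ≈ 204156 · 8.90972638e-04 ≈ 181.897410.
Since α = 1/2 < 1, p = c/n^{1/2} ≫ 1/n is above the triangle threshold p ~ 1/n. Asymptotically E[X] ~ (c³/6)·n^{3(1−α)} = (1³/6)·n^{1.5} → ∞; triangles are abundant w.h.p.

E[X] ≈ 181.897410; in regime p = Θ(1/n^{1/2}) E[X] diverges (above the triangle threshold p ~ 1/n).


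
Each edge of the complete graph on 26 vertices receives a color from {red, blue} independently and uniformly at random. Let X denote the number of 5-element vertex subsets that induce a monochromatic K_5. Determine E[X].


Let X = Σ_S X_S over the C(26, 5) = 65780 subsets S of size 5, where X_S = 1 if the K_5 on S is monochromatic.
For a fixed S, the K_5 on S has C(5, 2) = 10 edges. P[all 10 edges red] = (1/2)^10, and likewise for blue, so P[monochromatic] = 2·(1/2)^10 = 2^{1 − 10} = 1/512.
Summing: E[X] = C(26, 5) · 2^{1 − 10} = 65780 · 1/512 = 16445/128.
Numerically: E[X] ≈ 128.477.

E[X] = C(26,5)·2^(1−C(5,2)) = 16445/128 ≈ 128.477.


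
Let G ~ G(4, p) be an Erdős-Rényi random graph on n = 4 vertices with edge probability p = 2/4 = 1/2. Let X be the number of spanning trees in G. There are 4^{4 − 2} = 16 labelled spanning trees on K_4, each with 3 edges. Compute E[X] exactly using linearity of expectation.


K_4 has 4^{4 − 2} = 16 labelled spanning trees.
For each such spanning tree H, let X_H = 1 if all 3 edges of H are present in G. Then P[X_H = 1] = p^{3} = (1/2)^{3} = 1/8.
Summing the indicators: E[X] = Σ_H E[X_H] = 16 · p^{3} = 16 · 1/8 = 2.
Numerically: E[X] ≈ 2.

E[X] = 16 · (1/2)^{3} = 2 ≈ 2.


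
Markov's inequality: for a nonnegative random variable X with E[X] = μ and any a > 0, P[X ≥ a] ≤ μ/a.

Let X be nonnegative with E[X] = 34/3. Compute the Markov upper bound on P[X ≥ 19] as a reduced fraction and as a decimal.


μ = E[X] = 34/3, a = 19.
Markov: P[X ≥ 19] ≤ μ/a = (34/3)/19 = 34/57.
Numerically: ≈ 0.596.
(Since a = 19 > μ = 11.333, the bound 34/57 is < 1 and informative.)

P[X ≥ 19] ≤ 34/57 ≈ 0.596.


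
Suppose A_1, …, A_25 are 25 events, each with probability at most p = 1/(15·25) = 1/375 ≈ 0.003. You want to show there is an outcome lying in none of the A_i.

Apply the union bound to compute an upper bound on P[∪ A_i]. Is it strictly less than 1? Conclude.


Union bound: P[∪_{i=1}^{25} A_i] ≤ Σ_i P[A_i] ≤ 25·p = 25·(1/375) = 1/15.
Numerically: 1/15 ≈ 0.067.
Is 1/15 < 1? YES.
Since P[∪ A_i] ≤ 1/15 < 1, the complement has P[∩ A_i^c] ≥ 1 − 1/15 = 14/15 > 0, so some outcome avoids every A_i.

25·p = 1/15 ≈ 0.067; existence CERTIFIED by the union bound.


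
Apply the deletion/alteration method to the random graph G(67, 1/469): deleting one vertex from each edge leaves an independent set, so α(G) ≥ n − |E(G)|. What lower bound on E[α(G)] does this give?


E[|E(G)|] = C(67, 2)·p = 2211 · (1/469) = 33/7.
E[α(G)] ≥ n − E[|E(G)|] = 67 − 33/7 = 436/7.
Numerically: ≈ 62.286.
(This is only a lower bound; the true E[α(G)] may be larger.)

E[α(G)] ≥ 436/7 ≈ 62.286.


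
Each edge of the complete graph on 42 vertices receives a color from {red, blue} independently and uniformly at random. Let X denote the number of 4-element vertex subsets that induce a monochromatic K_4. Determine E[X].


Let X = Σ_S X_S over the C(42, 4) = 111930 subsets S of size 4, where X_S = 1 if the K_4 on S is monochromatic.
For a fixed S, the K_4 on S has C(4, 2) = 6 edges. P[all 6 edges red] = (1/2)^6, and likewise for blue, so P[monochromatic] = 2·(1/2)^6 = 2^{1 − 6} = 1/32.
By linearity of expectation: E[X] = C(42, 4) · 2^{1 − 6} = 111930 · 1/32 = 55965/16.
Numerically: E[X] ≈ 3497.8125.

E[X] = C(42,4)·2^(1−C(4,2)) = 55965/16 ≈ 3497.8125.


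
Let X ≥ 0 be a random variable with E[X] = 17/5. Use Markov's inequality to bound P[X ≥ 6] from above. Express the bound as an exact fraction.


μ = E[X] = 17/5, a = 6.
Markov: P[X ≥ 6] ≤ μ/a = (17/5)/6 = 17/30.
Numerically: ≈ 0.566667.
(Since a = 6 > μ = 3.400000, the bound 17/30 is < 1 and informative.)

P[X ≥ 6] ≤ 17/30 ≈ 0.566667.


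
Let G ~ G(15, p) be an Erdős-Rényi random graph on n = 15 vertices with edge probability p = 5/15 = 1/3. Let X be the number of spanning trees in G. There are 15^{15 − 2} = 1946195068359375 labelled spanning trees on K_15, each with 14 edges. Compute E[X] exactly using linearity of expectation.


K_15 has 15^{15 − 2} = 1946195068359375 labelled spanning trees.
For each such spanning tree H, let X_H = 1 if all 14 edges of H are present in G. Then P[X_H = 1] = p^{14} = (1/3)^{14} = 1/4782969.
Summing the indicators: E[X] = Σ_H E[X_H] = 1946195068359375 · p^{14} = 1946195068359375 · 1/4782969 = 1220703125/3.
Numerically: E[X] ≈ 4.069e+08.

E[X] = 1946195068359375 · (1/3)^{14} = 1220703125/3 ≈ 4.069e+08.


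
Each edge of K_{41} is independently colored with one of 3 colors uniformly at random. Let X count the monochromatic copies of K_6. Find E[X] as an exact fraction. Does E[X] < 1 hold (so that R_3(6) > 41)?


E[X] = C(41, 6) · 3^{1 − 15} = 4496388 · 3^{−14} = 4496388/4782969.
As a reduced fraction: E[X] = 1498796/1594323 ≈ 0.94008.
Is E[X] < 1? YES.
Since E[X] < 1, there exists a 3-coloring of K_{41} with no monochromatic K_6; hence R_3(6) > 41.

E[X] = 1498796/1594323 ≈ 0.94008; E[X] < 1, so R_3(6) > 41.


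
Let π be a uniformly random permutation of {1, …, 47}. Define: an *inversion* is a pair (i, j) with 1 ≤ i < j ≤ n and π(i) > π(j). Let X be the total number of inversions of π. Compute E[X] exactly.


Write X = Σ X_I over the C(47, 2) = 1081 pairs i < j, with X_I the indicator of one inversion.
There are 1081 indicators.
For each fixed pair i < j, the values π(i) and π(j) are two distinct elements of {1, …, 47} in uniformly random order; by symmetry P[π(i) > π(j)] = 1/2.
By linearity: E[X] = 1081 · (1/2) = C(47, 2) · (1/2) = 1081/2 = 1081/2 ≈ 540.500.

E[X] = 1081/2 = 540.500.


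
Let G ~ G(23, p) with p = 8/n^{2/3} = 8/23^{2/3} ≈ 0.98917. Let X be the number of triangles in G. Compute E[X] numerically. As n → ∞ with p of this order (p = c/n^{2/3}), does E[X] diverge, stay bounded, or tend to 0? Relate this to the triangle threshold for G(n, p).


Number of potential triangles: C(23, 3) = 1771.
Each occurs with probability p³ ≈ (0.98917)³ ≈ 9.6786389e-01.
By linearity: E[X] = C(23, 3)·p³ ≈ 1771 · 9.6786389e-01 ≈ 1714.08696.
Since α = 2/3 < 1, p = c/n^{2/3} ≫ 1/n is above the triangle threshold p ~ 1/n. Asymptotically E[X] ~ (c³/6)·n^{3(1−α)} = (8³/6)·n^{1} → ∞; triangles are abundant w.h.p.

E[X] ≈ 1714.08696; in regime p = Θ(1/n^{2/3}) E[X] diverges (above the triangle threshold p ~ 1/n).


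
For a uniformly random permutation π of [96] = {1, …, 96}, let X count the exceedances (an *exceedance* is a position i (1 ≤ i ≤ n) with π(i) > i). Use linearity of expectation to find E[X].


Write X = Σ_{i=1}^{96} X_i, where X_i = 1_{π(i) > i}.
For each fixed i, π(i) is uniform over {1, …, 96} (marginal of a uniform permutation), so P[π(i) > i] = (n − i)/n. Summing: Σ_{i=1}^{96} (n − i)/n = (0 + 1 + … + 95)/96 = 96(96 − 1)/(2·96) = (96 − 1)/2.
Hence E[X] = Σ_{i=1}^{96} (96 − i)/96 = 95/2 ≈ 47.5000.

E[X] = 95/2 = 47.5000.


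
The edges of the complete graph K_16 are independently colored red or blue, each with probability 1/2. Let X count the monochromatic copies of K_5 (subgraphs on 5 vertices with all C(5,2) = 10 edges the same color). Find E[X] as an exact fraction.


Let X = Σ_S X_S over the C(16, 5) = 4368 subsets S of size 5, where X_S = 1 if the K_5 on S is monochromatic.
For a fixed S, the K_5 on S has C(5, 2) = 10 edges. P[all 10 edges red] = (1/2)^10, and likewise for blue, so P[monochromatic] = 2·(1/2)^10 = 2^{1 − 10} = 1/512.
Summing: E[X] = C(16, 5) · 2^{1 − 10} = 4368 · 1/512 = 273/32.
Numerically: E[X] ≈ 8.531.

E[X] = C(16,5)·2^(1−C(5,2)) = 273/32 ≈ 8.531.


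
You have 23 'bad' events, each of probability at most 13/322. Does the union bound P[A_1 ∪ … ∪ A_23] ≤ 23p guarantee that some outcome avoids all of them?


Union bound: P[∪_{i=1}^{23} A_i] ≤ Σ_i P[A_i] ≤ 23·p = 23·(13/322) = 13/14.
Numerically: 13/14 ≈ 0.9286.
Is 13/14 < 1? YES.
Since P[∪ A_i] ≤ 13/14 < 1, the complement has P[∩ A_i^c] ≥ 1 − 13/14 = 1/14 > 0, so some outcome avoids every A_i.

23·p = 13/14 ≈ 0.9286; existence CERTIFIED by the union bound.


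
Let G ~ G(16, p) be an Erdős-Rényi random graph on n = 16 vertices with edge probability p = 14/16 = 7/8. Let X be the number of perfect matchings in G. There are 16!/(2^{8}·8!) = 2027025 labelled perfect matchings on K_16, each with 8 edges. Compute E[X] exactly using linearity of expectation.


K_16 has 16!/(2^{8}·8!) = 2027025 labelled perfect matchings.
For each such perfect matching H, let X_H = 1 if all 8 edges of H are present in G. Then P[X_H = 1] = p^{8} = (7/8)^{8} = 5764801/16777216.
By linearity: E[X] = Σ_H E[X_H] = 2027025 · p^{8} = 2027025 · 5764801/16777216 = 11685395747025/16777216.
Numerically: E[X] ≈ 6.965e+05.

E[X] = 2027025 · (7/8)^{8} = 11685395747025/16777216 ≈ 6.965e+05.


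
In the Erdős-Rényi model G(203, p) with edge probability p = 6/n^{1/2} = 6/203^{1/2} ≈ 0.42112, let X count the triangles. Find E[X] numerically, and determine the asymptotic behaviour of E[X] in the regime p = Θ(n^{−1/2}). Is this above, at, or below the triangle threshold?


Number of potential triangles: C(203, 3) = 1373701.
Each occurs with probability p³ ≈ (0.42112)³ ≈ 7.4680926e-02.
By linearity: E[X] = C(203, 3)·p³ ≈ 1373701 · 7.4680926e-02 ≈ 102589.26272.
Since α = 1/2 < 1, p = c/n^{1/2} ≫ 1/n is above the triangle threshold p ~ 1/n. Asymptotically E[X] ~ (c³/6)·n^{3(1−α)} = (6³/6)·n^{1.5} → ∞; triangles are abundant w.h.p.

E[X] ≈ 102589.26272; in regime p = Θ(1/n^{1/2}) E[X] diverges (above the triangle threshold p ~ 1/n).


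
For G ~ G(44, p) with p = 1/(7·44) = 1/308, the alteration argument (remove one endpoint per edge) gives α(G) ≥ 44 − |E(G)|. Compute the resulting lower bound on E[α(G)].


E[|E(G)|] = C(44, 2)·p = 946 · (1/308) = 43/14.
E[α(G)] ≥ n − E[|E(G)|] = 44 − 43/14 = 573/14.
Numerically: ≈ 40.928571.
(This is only a lower bound; the true E[α(G)] may be larger.)

E[α(G)] ≥ 573/14 ≈ 40.928571.


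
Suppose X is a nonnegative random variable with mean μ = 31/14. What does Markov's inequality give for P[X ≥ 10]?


μ = E[X] = 31/14, a = 10.
Markov: P[X ≥ 10] ≤ μ/a = (31/14)/10 = 31/140.
Numerically: ≈ 0.221.
(Since a = 10 > μ = 2.214, the bound 31/140 is < 1 and informative.)

P[X ≥ 10] ≤ 31/140 ≈ 0.221.


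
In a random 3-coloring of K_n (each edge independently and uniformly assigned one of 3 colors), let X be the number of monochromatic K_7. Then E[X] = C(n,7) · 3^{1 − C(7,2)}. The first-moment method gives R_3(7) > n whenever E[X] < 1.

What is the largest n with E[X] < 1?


We need C(n, 7) · 3^{1 − 21} < 1, i.e. C(n, 7) < 3^{21 − 1} = 3486784401.
Check values of n near the boundary:
  n = 77: C(77, 7) = 2404808340; 2404808340 < 3486784401? YES
  n = 78: C(78, 7) = 2641902120; 2641902120 < 3486784401? YES
  n = 79: C(79, 7) = 2898753715; 2898753715 < 3486784401? YES
  n = 80: C(80, 7) = 3176716400; 3176716400 < 3486784401? YES
  n = 81: C(81, 7) = 3477216600; 3477216600 < 3486784401? YES
  n = 82: C(82, 7) = 3801756816; 3801756816 < 3486784401? NO
  n = 83: C(83, 7) = 4151918628; 4151918628 < 3486784401? NO
The largest n with C(n, 7) < 3486784401 is n = 81 (where E[X] = 42928600/43046721 ≈ 0.9973). Hence R_3(7) > 81, i.e. R_3(7) ≥ 82.

Largest n = 81; hence R_3(7) > 81.


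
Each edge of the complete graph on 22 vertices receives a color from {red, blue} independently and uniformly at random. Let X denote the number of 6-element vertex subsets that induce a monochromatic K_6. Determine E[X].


Let X = Σ_S X_S over the C(22, 6) = 74613 subsets S of size 6, where X_S = 1 if the K_6 on S is monochromatic.
For a fixed S, the K_6 on S has C(6, 2) = 15 edges. P[all 15 edges red] = (1/2)^15, and likewise for blue, so P[monochromatic] = 2·(1/2)^15 = 2^{1 − 15} = 1/16384.
Summing: E[X] = C(22, 6) · 2^{1 − 15} = 74613 · 1/16384 = 74613/16384.
Numerically: E[X] ≈ 4.55402.

E[X] = C(22,6)·2^(1−C(6,2)) = 74613/16384 ≈ 4.55402.


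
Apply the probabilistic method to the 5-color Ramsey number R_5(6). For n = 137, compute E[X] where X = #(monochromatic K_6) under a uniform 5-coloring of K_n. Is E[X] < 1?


E[X] = C(137, 6) · 5^{1 − 15} = 8218472724 · 5^{−14} = 8218472724/6103515625.
As a reduced fraction: E[X] = 8218472724/6103515625 ≈ 1.34651.
Is E[X] < 1? NO.
Since E[X] ≥ 1, the first-moment bound is inconclusive at n = 137; it does NOT by itself certify R_5(6) > 137.

E[X] = 8218472724/6103515625 ≈ 1.34651; E[X] ≥ 1; first-moment method inconclusive here.


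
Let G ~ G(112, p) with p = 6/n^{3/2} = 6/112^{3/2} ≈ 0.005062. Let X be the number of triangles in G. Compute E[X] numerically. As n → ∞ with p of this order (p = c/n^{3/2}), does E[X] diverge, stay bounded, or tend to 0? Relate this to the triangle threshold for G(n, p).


Number of potential triangles: C(112, 3) = 227920.
Each occurs with probability p³ ≈ (0.005062)³ ≈ 1.2970976e-07.
By linearity: E[X] = C(112, 3)·p³ ≈ 227920 · 1.2970976e-07 ≈ 0.02956.
Since α = 3/2 > 1, p = c/n^{3/2} = o(1/n) is below the triangle threshold p ~ 1/n. Asymptotically E[X] ~ (c³/6)·n^{3(1−α)} = (6³/6)·n^{-1.5} → 0, so by Markov's inequality G has no triangles w.h.p.

E[X] ≈ 0.02956; in regime p = Θ(1/n^{3/2}) E[X] tends to 0 (below the triangle threshold p ~ 1/n).


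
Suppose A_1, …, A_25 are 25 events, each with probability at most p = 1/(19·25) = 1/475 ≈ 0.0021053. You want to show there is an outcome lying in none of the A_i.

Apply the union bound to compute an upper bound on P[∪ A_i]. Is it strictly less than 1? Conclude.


Union bound: P[∪_{i=1}^{25} A_i] ≤ Σ_i P[A_i] ≤ 25·p = 25·(1/475) = 1/19.
Numerically: 1/19 ≈ 0.0526316.
Is 1/19 < 1? YES.
Since P[∪ A_i] ≤ 1/19 < 1, the complement has P[∩ A_i^c] ≥ 1 − 1/19 = 18/19 > 0, so some outcome avoids every A_i.

25·p = 1/19 ≈ 0.0526316; existence CERTIFIED by the union bound.


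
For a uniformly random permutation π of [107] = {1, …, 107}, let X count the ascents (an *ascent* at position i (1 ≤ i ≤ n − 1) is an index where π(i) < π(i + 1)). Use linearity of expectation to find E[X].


Write X = Σ X_I over i = 1, …, 106, with X_I the indicator of one ascent.
There are 106 indicators.
For each fixed i, the pair (π(i), π(i+1)) is a uniformly random ordered pair of distinct values from {1, …, 107}; by symmetry P[π(i) < π(i+1)] = 1/2.
By linearity: E[X] = 106 · (1/2) = (107 − 1) · (1/2) = 53 ≈ 53.0000.

E[X] = 53 = 53.0000.


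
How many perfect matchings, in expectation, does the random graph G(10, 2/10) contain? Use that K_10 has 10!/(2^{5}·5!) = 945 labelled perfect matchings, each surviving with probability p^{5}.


K_10 has 10!/(2^{5}·5!) = 945 labelled perfect matchings.
For each such perfect matching H, let X_H = 1 if all 5 edges of H are present in G. Then P[X_H = 1] = p^{5} = (1/5)^{5} = 1/3125.
By linearity of expectation: E[X] = Σ_H E[X_H] = 945 · p^{5} = 945 · 1/3125 = 189/625.
Numerically: E[X] ≈ 0.3024.

E[X] = 945 · (1/5)^{5} = 189/625 ≈ 0.3024.


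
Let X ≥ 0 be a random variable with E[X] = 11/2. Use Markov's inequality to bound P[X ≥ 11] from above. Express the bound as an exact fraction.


μ = E[X] = 11/2, a = 11.
Markov: P[X ≥ 11] ≤ μ/a = (11/2)/11 = 1/2.
Numerically: ≈ 0.50000.
(Since a = 11 > μ = 5.50000, the bound 1/2 is < 1 and informative.)

P[X ≥ 11] ≤ 1/2 ≈ 0.50000.


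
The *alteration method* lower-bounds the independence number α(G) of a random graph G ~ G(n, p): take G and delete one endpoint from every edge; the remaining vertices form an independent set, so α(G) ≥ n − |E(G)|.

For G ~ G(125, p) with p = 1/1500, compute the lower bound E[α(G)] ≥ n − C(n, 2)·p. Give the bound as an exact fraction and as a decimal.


E[|E(G)|] = C(125, 2)·p = 7750 · (1/1500) = 31/6.
E[α(G)] ≥ n − E[|E(G)|] = 125 − 31/6 = 719/6.
Numerically: ≈ 119.8333.
(This is only a lower bound; the true E[α(G)] may be larger.)

E[α(G)] ≥ 719/6 ≈ 119.8333.


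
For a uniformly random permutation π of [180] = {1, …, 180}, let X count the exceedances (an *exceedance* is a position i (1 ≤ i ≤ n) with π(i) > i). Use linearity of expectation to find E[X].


Write X = Σ_{i=1}^{180} X_i, where X_i = 1_{π(i) > i}.
For each fixed i, π(i) is uniform over {1, …, 180} (marginal of a uniform permutation), so P[π(i) > i] = (n − i)/n. Summing: Σ_{i=1}^{180} (n − i)/n = (0 + 1 + … + 179)/180 = 180(180 − 1)/(2·180) = (180 − 1)/2.
Hence E[X] = Σ_{i=1}^{180} (180 − i)/180 = 179/2 ≈ 89.50000.

E[X] = 179/2 = 89.50000.


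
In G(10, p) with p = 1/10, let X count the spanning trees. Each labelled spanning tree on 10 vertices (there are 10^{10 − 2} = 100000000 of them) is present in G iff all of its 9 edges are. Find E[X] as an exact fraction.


K_10 has 10^{10 − 2} = 100000000 labelled spanning trees.
For each such spanning tree H, let X_H = 1 if all 9 edges of H are present in G. Then P[X_H = 1] = p^{9} = (1/10)^{9} = 1/1000000000.
By linearity: E[X] = Σ_H E[X_H] = 100000000 · p^{9} = 100000000 · 1/1000000000 = 1/10.
Numerically: E[X] ≈ 0.1.

E[X] = 100000000 · (1/10)^{9} = 1/10 ≈ 0.1.


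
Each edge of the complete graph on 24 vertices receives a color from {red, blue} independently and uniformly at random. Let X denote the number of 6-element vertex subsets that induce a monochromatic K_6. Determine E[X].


Let X = Σ_S X_S over the C(24, 6) = 134596 subsets S of size 6, where X_S = 1 if the K_6 on S is monochromatic.
For a fixed S, the K_6 on S has C(6, 2) = 15 edges. P[all 15 edges red] = (1/2)^15, and likewise for blue, so P[monochromatic] = 2·(1/2)^15 = 2^{1 − 15} = 1/16384.
Summing: E[X] = C(24, 6) · 2^{1 − 15} = 134596 · 1/16384 = 33649/4096.
Numerically: E[X] ≈ 8.2151.

E[X] = C(24,6)·2^(1−C(6,2)) = 33649/4096 ≈ 8.2151.


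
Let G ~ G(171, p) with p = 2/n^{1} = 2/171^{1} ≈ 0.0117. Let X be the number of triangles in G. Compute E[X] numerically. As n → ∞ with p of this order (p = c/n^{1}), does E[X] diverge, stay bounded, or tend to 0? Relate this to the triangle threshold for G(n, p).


Number of potential triangles: C(171, 3) = 818805.
Each occurs with probability p³ ≈ (0.0117)³ ≈ 1.59993e-06.
By linearity: E[X] = C(171, 3)·p³ ≈ 818805 · 1.59993e-06 ≈ 1.310.
Here α = 1, so p = 2/n is exactly at the triangle threshold p ~ 1/n. Asymptotically E[X] → c³/6 = 2³/6 = 4/3 ≈ 1.333, a bounded constant. In this regime the triangle count is asymptotically Poisson(c³/6).

E[X] ≈ 1.310; in regime p = Θ(1/n^{1}) E[X] stays bounded (at the triangle threshold p ~ 1/n).


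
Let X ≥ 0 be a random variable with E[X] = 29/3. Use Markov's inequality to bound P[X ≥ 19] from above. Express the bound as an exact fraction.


μ = E[X] = 29/3, a = 19.
Markov: P[X ≥ 19] ≤ μ/a = (29/3)/19 = 29/57.
Numerically: ≈ 0.509.
(Since a = 19 > μ = 9.667, the bound 29/57 is < 1 and informative.)

P[X ≥ 19] ≤ 29/57 ≈ 0.509.


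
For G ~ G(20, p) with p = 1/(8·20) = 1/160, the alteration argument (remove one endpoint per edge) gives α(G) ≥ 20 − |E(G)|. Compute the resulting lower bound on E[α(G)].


E[|E(G)|] = C(20, 2)·p = 190 · (1/160) = 19/16.
E[α(G)] ≥ n − E[|E(G)|] = 20 − 19/16 = 301/16.
Numerically: ≈ 18.81250.
(This is only a lower bound; the true E[α(G)] may be larger.)

E[α(G)] ≥ 301/16 ≈ 18.81250.


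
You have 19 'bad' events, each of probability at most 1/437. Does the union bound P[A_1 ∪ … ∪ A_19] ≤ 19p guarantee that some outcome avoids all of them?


Union bound: P[∪_{i=1}^{19} A_i] ≤ Σ_i P[A_i] ≤ 19·p = 19·(1/437) = 1/23.
Numerically: 1/23 ≈ 0.04348.
Is 1/23 < 1? YES.
Since P[∪ A_i] ≤ 1/23 < 1, the complement has P[∩ A_i^c] ≥ 1 − 1/23 = 22/23 > 0, so some outcome avoids every A_i.

19·p = 1/23 ≈ 0.04348; existence CERTIFIED by the union bound.


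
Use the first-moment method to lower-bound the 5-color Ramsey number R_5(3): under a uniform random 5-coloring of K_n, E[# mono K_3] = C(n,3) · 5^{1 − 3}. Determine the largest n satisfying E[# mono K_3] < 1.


We need C(n, 3) · 5^{1 − 3} < 1, i.e. C(n, 3) < 5^{3 − 1} = 25.
Check values of n near the boundary:
  n = 3: C(3, 3) = 1; 1 < 25? YES
  n = 4: C(4, 3) = 4; 4 < 25? YES
  n = 5: C(5, 3) = 10; 10 < 25? YES
  n = 6: C(6, 3) = 20; 20 < 25? YES
  n = 7: C(7, 3) = 35; 35 < 25? NO
  n = 8: C(8, 3) = 56; 56 < 25? NO
  n = 9: C(9, 3) = 84; 84 < 25? NO
The largest n with C(n, 3) < 25 is n = 6 (where E[X] = 4/5 ≈ 0.800000). Hence R_5(3) > 6, i.e. R_5(3) ≥ 7.

Largest n = 6; hence R_5(3) > 6.


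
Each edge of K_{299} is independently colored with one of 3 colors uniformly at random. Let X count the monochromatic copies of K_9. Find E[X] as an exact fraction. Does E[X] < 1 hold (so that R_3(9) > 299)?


E[X] = C(299, 9) · 3^{1 − 36} = 46610674441390059 · 3^{−35} = 46610674441390059/50031545098999707.
As a reduced fraction: E[X] = 15536891480463353/16677181699666569 ≈ 0.9316257.
Is E[X] < 1? YES.
Since E[X] < 1, there exists a 3-coloring of K_{299} with no monochromatic K_9; hence R_3(9) > 299.

E[X] = 15536891480463353/16677181699666569 ≈ 0.9316257; E[X] < 1, so R_3(9) > 299.


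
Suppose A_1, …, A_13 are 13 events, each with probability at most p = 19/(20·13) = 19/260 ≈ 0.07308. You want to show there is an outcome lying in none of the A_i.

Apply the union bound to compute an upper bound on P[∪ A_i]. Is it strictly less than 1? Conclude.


Union bound: P[∪_{i=1}^{13} A_i] ≤ Σ_i P[A_i] ≤ 13·p = 13·(19/260) = 19/20.
Numerically: 19/20 ≈ 0.95000.
Is 19/20 < 1? YES.
Since P[∪ A_i] ≤ 19/20 < 1, the complement has P[∩ A_i^c] ≥ 1 − 19/20 = 1/20 > 0, so some outcome avoids every A_i.

13·p = 19/20 ≈ 0.95000; existence CERTIFIED by the union bound.


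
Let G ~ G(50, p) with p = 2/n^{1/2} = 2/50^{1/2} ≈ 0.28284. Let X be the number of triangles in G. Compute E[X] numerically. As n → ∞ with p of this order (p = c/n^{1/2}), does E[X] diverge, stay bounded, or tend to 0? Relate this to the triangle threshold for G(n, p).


Number of potential triangles: C(50, 3) = 19600.
Each occurs with probability p³ ≈ (0.28284)³ ≈ 2.2627417e-02.
By linearity: E[X] = C(50, 3)·p³ ≈ 19600 · 2.2627417e-02 ≈ 443.49737.
Since α = 1/2 < 1, p = c/n^{1/2} ≫ 1/n is above the triangle threshold p ~ 1/n. Asymptotically E[X] ~ (c³/6)·n^{3(1−α)} = (2³/6)·n^{1.5} → ∞; triangles are abundant w.h.p.

E[X] ≈ 443.49737; in regime p = Θ(1/n^{1/2}) E[X] diverges (above the triangle threshold p ~ 1/n).


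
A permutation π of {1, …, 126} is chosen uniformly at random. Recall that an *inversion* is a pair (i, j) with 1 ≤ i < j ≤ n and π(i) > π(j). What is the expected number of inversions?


Write X = Σ X_I over the C(126, 2) = 7875 pairs i < j, with X_I the indicator of one inversion.
There are 7875 indicators.
For each fixed pair i < j, the values π(i) and π(j) are two distinct elements of {1, …, 126} in uniformly random order; by symmetry P[π(i) > π(j)] = 1/2.
By linearity: E[X] = 7875 · (1/2) = C(126, 2) · (1/2) = 7875/2 = 7875/2 ≈ 3937.500000.

E[X] = 7875/2 = 3937.500000.


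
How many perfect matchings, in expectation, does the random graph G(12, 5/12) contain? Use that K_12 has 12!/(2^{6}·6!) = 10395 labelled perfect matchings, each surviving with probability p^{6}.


K_12 has 12!/(2^{6}·6!) = 10395 labelled perfect matchings.
For each such perfect matching H, let X_H = 1 if all 6 edges of H are present in G. Then P[X_H = 1] = p^{6} = (5/12)^{6} = 15625/2985984.
By linearity of expectation: E[X] = Σ_H E[X_H] = 10395 · p^{6} = 10395 · 15625/2985984 = 6015625/110592.
Numerically: E[X] ≈ 54.395.

E[X] = 10395 · (5/12)^{6} = 6015625/110592 ≈ 54.395.


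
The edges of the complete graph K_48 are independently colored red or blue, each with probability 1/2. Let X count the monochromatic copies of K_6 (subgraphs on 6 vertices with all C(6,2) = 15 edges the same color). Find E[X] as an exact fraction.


Let X = Σ_S X_S over the C(48, 6) = 12271512 subsets S of size 6, where X_S = 1 if the K_6 on S is monochromatic.
For a fixed S, the K_6 on S has C(6, 2) = 15 edges. P[all 15 edges red] = (1/2)^15, and likewise for blue, so P[monochromatic] = 2·(1/2)^15 = 2^{1 − 15} = 1/16384.
By linearity: E[X] = C(48, 6) · 2^{1 − 15} = 12271512 · 1/16384 = 1533939/2048.
Numerically: E[X] ≈ 748.99365.

E[X] = C(48,6)·2^(1−C(6,2)) = 1533939/2048 ≈ 748.99365.


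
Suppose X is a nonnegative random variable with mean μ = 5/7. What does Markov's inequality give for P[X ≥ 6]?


μ = E[X] = 5/7, a = 6.
Markov: P[X ≥ 6] ≤ μ/a = (5/7)/6 = 5/42.
Numerically: ≈ 0.11905.
(Since a = 6 > μ = 0.71429, the bound 5/42 is < 1 and informative.)

P[X ≥ 6] ≤ 5/42 ≈ 0.11905.


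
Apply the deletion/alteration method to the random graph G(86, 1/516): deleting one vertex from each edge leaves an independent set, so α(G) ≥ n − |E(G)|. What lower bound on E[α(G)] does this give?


E[|E(G)|] = C(86, 2)·p = 3655 · (1/516) = 85/12.
E[α(G)] ≥ n − E[|E(G)|] = 86 − 85/12 = 947/12.
Numerically: ≈ 78.9167.
(This is only a lower bound; the true E[α(G)] may be larger.)

E[α(G)] ≥ 947/12 ≈ 78.9167.


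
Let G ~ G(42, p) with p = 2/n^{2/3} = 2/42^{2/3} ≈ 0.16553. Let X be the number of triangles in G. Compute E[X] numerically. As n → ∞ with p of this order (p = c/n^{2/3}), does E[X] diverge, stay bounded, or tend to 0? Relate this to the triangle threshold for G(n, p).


Number of potential triangles: C(42, 3) = 11480.
Each occurs with probability p³ ≈ (0.16553)³ ≈ 4.5351474e-03.
By linearity: E[X] = C(42, 3)·p³ ≈ 11480 · 4.5351474e-03 ≈ 52.06349.
Since α = 2/3 < 1, p = c/n^{2/3} ≫ 1/n is above the triangle threshold p ~ 1/n. Asymptotically E[X] ~ (c³/6)·n^{3(1−α)} = (2³/6)·n^{1} → ∞; triangles are abundant w.h.p.

E[X] ≈ 52.06349; in regime p = Θ(1/n^{2/3}) E[X] diverges (above the triangle threshold p ~ 1/n).


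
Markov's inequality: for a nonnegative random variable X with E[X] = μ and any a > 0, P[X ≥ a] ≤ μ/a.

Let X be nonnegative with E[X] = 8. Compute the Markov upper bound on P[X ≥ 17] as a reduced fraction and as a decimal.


μ = E[X] = 8, a = 17.
Markov: P[X ≥ 17] ≤ μ/a = (8)/17 = 8/17.
Numerically: ≈ 0.471.
(Since a = 17 > μ = 8.000, the bound 8/17 is < 1 and informative.)

P[X ≥ 17] ≤ 8/17 ≈ 0.471.


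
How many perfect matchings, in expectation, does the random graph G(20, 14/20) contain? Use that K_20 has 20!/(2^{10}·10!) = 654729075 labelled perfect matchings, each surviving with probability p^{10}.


K_20 has 20!/(2^{10}·10!) = 654729075 labelled perfect matchings.
For each such perfect matching H, let X_H = 1 if all 10 edges of H are present in G. Then P[X_H = 1] = p^{10} = (7/10)^{10} = 282475249/10000000000.
By linearity: E[X] = Σ_H E[X_H] = 654729075 · p^{10} = 654729075 · 282475249/10000000000 = 7397790339526587/400000000.
Numerically: E[X] ≈ 1.849e+07.

E[X] = 654729075 · (7/10)^{10} = 7397790339526587/400000000 ≈ 1.849e+07.


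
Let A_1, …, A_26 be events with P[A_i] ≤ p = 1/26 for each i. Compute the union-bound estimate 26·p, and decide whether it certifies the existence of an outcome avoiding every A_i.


Union bound: P[∪_{i=1}^{26} A_i] ≤ Σ_i P[A_i] ≤ 26·p = 26·(1/26) = 1.
Numerically: 1 ≈ 1.000000.
Is 1 < 1? NO.
Since the bound 1 is ≥ 1, the union bound is uninformative here; it does NOT by itself certify existence.

26·p = 1 ≈ 1.000000; existence NOT certified by the union bound.


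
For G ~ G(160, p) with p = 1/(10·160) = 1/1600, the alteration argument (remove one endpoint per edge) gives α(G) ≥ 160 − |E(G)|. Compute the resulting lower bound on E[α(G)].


E[|E(G)|] = C(160, 2)·p = 12720 · (1/1600) = 159/20.
E[α(G)] ≥ n − E[|E(G)|] = 160 − 159/20 = 3041/20.
Numerically: ≈ 152.05000.
(This is only a lower bound; the true E[α(G)] may be larger.)

E[α(G)] ≥ 3041/20 ≈ 152.05000.


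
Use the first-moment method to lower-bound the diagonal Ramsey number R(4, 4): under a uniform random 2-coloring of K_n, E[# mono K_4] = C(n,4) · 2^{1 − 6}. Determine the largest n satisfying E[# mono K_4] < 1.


We need C(n, 4) · 2^{1 − 6} < 1, i.e. C(n, 4) < 2^{6 − 1} = 32.
Check values of n near the boundary:
  n = 4: C(4, 4) = 1; 1 < 32? YES
  n = 5: C(5, 4) = 5; 5 < 32? YES
  n = 6: C(6, 4) = 15; 15 < 32? YES
  n = 7: C(7, 4) = 35; 35 < 32? NO
The largest n with C(n, 4) < 32 is n = 6 (where E[X] = 15/32 ≈ 0.4687500). Hence R(4, 4) > 6, i.e. R(4, 4) ≥ 7.

Largest n = 6; hence R(4, 4) > 6.


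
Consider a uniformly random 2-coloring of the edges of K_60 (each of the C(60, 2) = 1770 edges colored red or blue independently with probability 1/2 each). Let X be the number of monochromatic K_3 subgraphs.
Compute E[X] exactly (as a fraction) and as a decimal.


Let X = Σ_S X_S over the C(60, 3) = 34220 subsets S of size 3, where X_S = 1 if the K_3 on S is monochromatic.
For a fixed S, the K_3 on S has C(3, 2) = 3 edges. P[all 3 edges red] = (1/2)^3, and likewise for blue, so P[monochromatic] = 2·(1/2)^3 = 2^{1 − 3} = 1/4.
Summing: E[X] = C(60, 3) · 2^{1 − 3} = 34220 · 1/4 = 8555.
Numerically: E[X] ≈ 8555.0000.

E[X] = C(60,3)·2^(1−C(3,2)) = 8555 ≈ 8555.0000.


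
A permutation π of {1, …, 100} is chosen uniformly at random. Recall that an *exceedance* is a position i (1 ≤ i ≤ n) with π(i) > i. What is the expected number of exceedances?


Write X = Σ_{i=1}^{100} X_i, where X_i = 1_{π(i) > i}.
For each fixed i, π(i) is uniform over {1, …, 100} (marginal of a uniform permutation), so P[π(i) > i] = (n − i)/n. Summing: Σ_{i=1}^{100} (n − i)/n = (0 + 1 + … + 99)/100 = 100(100 − 1)/(2·100) = (100 − 1)/2.
Hence E[X] = Σ_{i=1}^{100} (100 − i)/100 = 99/2 ≈ 49.500.

E[X] = 99/2 = 49.500.
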